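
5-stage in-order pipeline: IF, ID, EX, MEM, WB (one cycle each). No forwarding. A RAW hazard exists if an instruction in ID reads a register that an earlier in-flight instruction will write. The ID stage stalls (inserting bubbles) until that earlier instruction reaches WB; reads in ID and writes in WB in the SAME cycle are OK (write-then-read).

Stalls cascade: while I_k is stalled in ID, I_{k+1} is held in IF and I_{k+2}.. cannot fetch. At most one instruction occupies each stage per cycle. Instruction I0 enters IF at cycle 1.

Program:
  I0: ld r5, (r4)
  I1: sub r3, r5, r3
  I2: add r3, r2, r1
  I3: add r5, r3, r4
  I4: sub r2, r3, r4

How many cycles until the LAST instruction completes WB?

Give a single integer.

I0 ld r5 <- r4: IF@1 ID@2 stall=0 (-) EX@3 MEM@4 WB@5
I1 sub r3 <- r5,r3: IF@2 ID@3 stall=2 (RAW on I0.r5 (WB@5)) EX@6 MEM@7 WB@8
I2 add r3 <- r2,r1: IF@3 ID@6 stall=0 (-) EX@7 MEM@8 WB@9
I3 add r5 <- r3,r4: IF@6 ID@7 stall=2 (RAW on I2.r3 (WB@9)) EX@10 MEM@11 WB@12
I4 sub r2 <- r3,r4: IF@7 ID@10 stall=0 (-) EX@11 MEM@12 WB@13

Answer: 13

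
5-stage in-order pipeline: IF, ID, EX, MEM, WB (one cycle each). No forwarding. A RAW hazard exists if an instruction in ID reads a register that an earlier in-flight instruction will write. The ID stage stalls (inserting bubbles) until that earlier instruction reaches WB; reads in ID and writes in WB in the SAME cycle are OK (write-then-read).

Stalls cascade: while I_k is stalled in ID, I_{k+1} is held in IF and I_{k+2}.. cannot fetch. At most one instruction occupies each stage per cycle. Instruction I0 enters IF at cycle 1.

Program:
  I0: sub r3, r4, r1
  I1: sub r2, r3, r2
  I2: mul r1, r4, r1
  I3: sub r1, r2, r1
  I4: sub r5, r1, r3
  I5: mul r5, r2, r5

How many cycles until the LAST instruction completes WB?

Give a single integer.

I0 sub r3 <- r4,r1: IF@1 ID@2 stall=0 (-) EX@3 MEM@4 WB@5
I1 sub r2 <- r3,r2: IF@2 ID@3 stall=2 (RAW on I0.r3 (WB@5)) EX@6 MEM@7 WB@8
I2 mul r1 <- r4,r1: IF@3 ID@6 stall=0 (-) EX@7 MEM@8 WB@9
I3 sub r1 <- r2,r1: IF@6 ID@7 stall=2 (RAW on I2.r1 (WB@9)) EX@10 MEM@11 WB@12
I4 sub r5 <- r1,r3: IF@7 ID@10 stall=2 (RAW on I3.r1 (WB@12)) EX@13 MEM@14 WB@15
I5 mul r5 <- r2,r5: IF@10 ID@13 stall=2 (RAW on I4.r5 (WB@15)) EX@16 MEM@17 WB@18

Answer: 18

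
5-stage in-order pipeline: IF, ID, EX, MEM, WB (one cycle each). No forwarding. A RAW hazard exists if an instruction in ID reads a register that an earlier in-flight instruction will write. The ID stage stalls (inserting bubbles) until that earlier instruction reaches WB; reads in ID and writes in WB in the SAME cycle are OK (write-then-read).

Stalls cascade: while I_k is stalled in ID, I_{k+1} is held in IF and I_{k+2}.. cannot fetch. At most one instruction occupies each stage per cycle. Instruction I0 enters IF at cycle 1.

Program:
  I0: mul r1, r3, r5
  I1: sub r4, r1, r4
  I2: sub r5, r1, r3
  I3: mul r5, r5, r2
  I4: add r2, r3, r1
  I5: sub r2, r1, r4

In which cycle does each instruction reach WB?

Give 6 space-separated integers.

I0 mul r1 <- r3,r5: IF@1 ID@2 stall=0 (-) EX@3 MEM@4 WB@5
I1 sub r4 <- r1,r4: IF@2 ID@3 stall=2 (RAW on I0.r1 (WB@5)) EX@6 MEM@7 WB@8
I2 sub r5 <- r1,r3: IF@3 ID@6 stall=0 (-) EX@7 MEM@8 WB@9
I3 mul r5 <- r5,r2: IF@6 ID@7 stall=2 (RAW on I2.r5 (WB@9)) EX@10 MEM@11 WB@12
I4 add r2 <- r3,r1: IF@7 ID@10 stall=0 (-) EX@11 MEM@12 WB@13
I5 sub r2 <- r1,r4: IF@10 ID@11 stall=0 (-) EX@12 MEM@13 WB@14

Answer: 5 8 9 12 13 14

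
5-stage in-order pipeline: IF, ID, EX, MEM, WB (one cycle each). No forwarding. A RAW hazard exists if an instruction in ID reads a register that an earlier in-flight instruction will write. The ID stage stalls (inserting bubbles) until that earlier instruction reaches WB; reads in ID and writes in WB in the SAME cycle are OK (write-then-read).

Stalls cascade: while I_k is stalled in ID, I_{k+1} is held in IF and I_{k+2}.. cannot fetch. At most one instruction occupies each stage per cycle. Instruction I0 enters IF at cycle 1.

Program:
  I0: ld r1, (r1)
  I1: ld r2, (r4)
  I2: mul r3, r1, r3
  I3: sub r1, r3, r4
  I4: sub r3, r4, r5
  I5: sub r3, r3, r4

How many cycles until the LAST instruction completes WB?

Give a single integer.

I0 ld r1 <- r1: IF@1 ID@2 stall=0 (-) EX@3 MEM@4 WB@5
I1 ld r2 <- r4: IF@2 ID@3 stall=0 (-) EX@4 MEM@5 WB@6
I2 mul r3 <- r1,r3: IF@3 ID@4 stall=1 (RAW on I0.r1 (WB@5)) EX@6 MEM@7 WB@8
I3 sub r1 <- r3,r4: IF@4 ID@6 stall=2 (RAW on I2.r3 (WB@8)) EX@9 MEM@10 WB@11
I4 sub r3 <- r4,r5: IF@6 ID@9 stall=0 (-) EX@10 MEM@11 WB@12
I5 sub r3 <- r3,r4: IF@9 ID@10 stall=2 (RAW on I4.r3 (WB@12)) EX@13 MEM@14 WB@15

Answer: 15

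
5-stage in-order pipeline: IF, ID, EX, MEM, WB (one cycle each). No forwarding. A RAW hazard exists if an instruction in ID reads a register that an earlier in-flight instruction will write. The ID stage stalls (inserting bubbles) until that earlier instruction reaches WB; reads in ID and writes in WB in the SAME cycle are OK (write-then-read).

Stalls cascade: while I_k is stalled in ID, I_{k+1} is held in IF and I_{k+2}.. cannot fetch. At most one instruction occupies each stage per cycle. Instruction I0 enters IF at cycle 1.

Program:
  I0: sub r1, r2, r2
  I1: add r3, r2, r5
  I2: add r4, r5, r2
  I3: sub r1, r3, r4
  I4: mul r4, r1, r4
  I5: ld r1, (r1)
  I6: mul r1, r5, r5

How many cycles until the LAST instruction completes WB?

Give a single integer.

Answer: 15

Derivation:
I0 sub r1 <- r2,r2: IF@1 ID@2 stall=0 (-) EX@3 MEM@4 WB@5
I1 add r3 <- r2,r5: IF@2 ID@3 stall=0 (-) EX@4 MEM@5 WB@6
I2 add r4 <- r5,r2: IF@3 ID@4 stall=0 (-) EX@5 MEM@6 WB@7
I3 sub r1 <- r3,r4: IF@4 ID@5 stall=2 (RAW on I2.r4 (WB@7)) EX@8 MEM@9 WB@10
I4 mul r4 <- r1,r4: IF@5 ID@8 stall=2 (RAW on I3.r1 (WB@10)) EX@11 MEM@12 WB@13
I5 ld r1 <- r1: IF@8 ID@11 stall=0 (-) EX@12 MEM@13 WB@14
I6 mul r1 <- r5,r5: IF@11 ID@12 stall=0 (-) EX@13 MEM@14 WB@15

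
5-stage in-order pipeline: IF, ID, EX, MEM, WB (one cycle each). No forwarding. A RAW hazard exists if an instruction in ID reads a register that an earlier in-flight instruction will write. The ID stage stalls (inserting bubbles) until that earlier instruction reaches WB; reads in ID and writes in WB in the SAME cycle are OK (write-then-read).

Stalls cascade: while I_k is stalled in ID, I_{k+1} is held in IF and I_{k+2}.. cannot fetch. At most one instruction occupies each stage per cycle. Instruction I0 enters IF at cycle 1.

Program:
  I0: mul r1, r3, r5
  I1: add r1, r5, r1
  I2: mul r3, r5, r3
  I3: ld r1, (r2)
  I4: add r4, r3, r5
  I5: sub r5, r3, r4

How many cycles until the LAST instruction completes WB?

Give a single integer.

I0 mul r1 <- r3,r5: IF@1 ID@2 stall=0 (-) EX@3 MEM@4 WB@5
I1 add r1 <- r5,r1: IF@2 ID@3 stall=2 (RAW on I0.r1 (WB@5)) EX@6 MEM@7 WB@8
I2 mul r3 <- r5,r3: IF@3 ID@6 stall=0 (-) EX@7 MEM@8 WB@9
I3 ld r1 <- r2: IF@6 ID@7 stall=0 (-) EX@8 MEM@9 WB@10
I4 add r4 <- r3,r5: IF@7 ID@8 stall=1 (RAW on I2.r3 (WB@9)) EX@10 MEM@11 WB@12
I5 sub r5 <- r3,r4: IF@8 ID@10 stall=2 (RAW on I4.r4 (WB@12)) EX@13 MEM@14 WB@15

Answer: 15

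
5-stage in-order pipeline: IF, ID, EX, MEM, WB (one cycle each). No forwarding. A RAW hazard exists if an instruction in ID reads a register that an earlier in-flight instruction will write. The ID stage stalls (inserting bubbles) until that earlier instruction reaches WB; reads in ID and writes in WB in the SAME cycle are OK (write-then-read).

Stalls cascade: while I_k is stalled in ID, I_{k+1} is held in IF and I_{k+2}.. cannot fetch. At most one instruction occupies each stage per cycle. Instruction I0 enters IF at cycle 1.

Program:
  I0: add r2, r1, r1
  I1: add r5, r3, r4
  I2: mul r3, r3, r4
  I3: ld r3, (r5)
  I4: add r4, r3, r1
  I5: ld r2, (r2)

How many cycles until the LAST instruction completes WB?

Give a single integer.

Answer: 13

Derivation:
I0 add r2 <- r1,r1: IF@1 ID@2 stall=0 (-) EX@3 MEM@4 WB@5
I1 add r5 <- r3,r4: IF@2 ID@3 stall=0 (-) EX@4 MEM@5 WB@6
I2 mul r3 <- r3,r4: IF@3 ID@4 stall=0 (-) EX@5 MEM@6 WB@7
I3 ld r3 <- r5: IF@4 ID@5 stall=1 (RAW on I1.r5 (WB@6)) EX@7 MEM@8 WB@9
I4 add r4 <- r3,r1: IF@5 ID@7 stall=2 (RAW on I3.r3 (WB@9)) EX@10 MEM@11 WB@12
I5 ld r2 <- r2: IF@7 ID@10 stall=0 (-) EX@11 MEM@12 WB@13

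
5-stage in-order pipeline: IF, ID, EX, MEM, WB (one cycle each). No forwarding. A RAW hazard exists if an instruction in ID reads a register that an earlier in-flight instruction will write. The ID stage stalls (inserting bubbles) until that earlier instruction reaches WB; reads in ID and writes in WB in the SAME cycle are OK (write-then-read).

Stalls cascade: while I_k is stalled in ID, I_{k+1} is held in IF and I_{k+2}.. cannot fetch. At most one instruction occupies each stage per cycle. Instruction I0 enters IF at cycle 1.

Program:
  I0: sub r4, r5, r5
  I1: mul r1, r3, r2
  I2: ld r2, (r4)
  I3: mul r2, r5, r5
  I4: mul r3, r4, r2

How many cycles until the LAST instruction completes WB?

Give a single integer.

Answer: 12

Derivation:
I0 sub r4 <- r5,r5: IF@1 ID@2 stall=0 (-) EX@3 MEM@4 WB@5
I1 mul r1 <- r3,r2: IF@2 ID@3 stall=0 (-) EX@4 MEM@5 WB@6
I2 ld r2 <- r4: IF@3 ID@4 stall=1 (RAW on I0.r4 (WB@5)) EX@6 MEM@7 WB@8
I3 mul r2 <- r5,r5: IF@4 ID@6 stall=0 (-) EX@7 MEM@8 WB@9
I4 mul r3 <- r4,r2: IF@6 ID@7 stall=2 (RAW on I3.r2 (WB@9)) EX@10 MEM@11 WB@12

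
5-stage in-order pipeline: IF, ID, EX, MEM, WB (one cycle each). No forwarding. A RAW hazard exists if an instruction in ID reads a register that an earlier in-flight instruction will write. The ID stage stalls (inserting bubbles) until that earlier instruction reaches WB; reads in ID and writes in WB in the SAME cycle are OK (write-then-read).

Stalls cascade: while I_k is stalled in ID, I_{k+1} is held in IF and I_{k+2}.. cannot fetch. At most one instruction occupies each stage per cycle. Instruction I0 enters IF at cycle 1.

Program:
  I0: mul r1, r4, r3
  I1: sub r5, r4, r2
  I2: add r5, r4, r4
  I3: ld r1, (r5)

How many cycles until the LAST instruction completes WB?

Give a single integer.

Answer: 10

Derivation:
I0 mul r1 <- r4,r3: IF@1 ID@2 stall=0 (-) EX@3 MEM@4 WB@5
I1 sub r5 <- r4,r2: IF@2 ID@3 stall=0 (-) EX@4 MEM@5 WB@6
I2 add r5 <- r4,r4: IF@3 ID@4 stall=0 (-) EX@5 MEM@6 WB@7
I3 ld r1 <- r5: IF@4 ID@5 stall=2 (RAW on I2.r5 (WB@7)) EX@8 MEM@9 WB@10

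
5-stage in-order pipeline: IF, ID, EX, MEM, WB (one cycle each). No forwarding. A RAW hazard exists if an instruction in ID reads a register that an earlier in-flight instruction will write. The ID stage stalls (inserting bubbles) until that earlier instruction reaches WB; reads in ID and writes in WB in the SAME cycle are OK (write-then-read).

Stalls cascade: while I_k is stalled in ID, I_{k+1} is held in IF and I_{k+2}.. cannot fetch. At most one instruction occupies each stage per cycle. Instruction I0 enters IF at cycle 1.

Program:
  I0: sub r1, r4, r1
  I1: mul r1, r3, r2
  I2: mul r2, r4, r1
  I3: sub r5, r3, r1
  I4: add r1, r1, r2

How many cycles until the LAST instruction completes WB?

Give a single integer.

I0 sub r1 <- r4,r1: IF@1 ID@2 stall=0 (-) EX@3 MEM@4 WB@5
I1 mul r1 <- r3,r2: IF@2 ID@3 stall=0 (-) EX@4 MEM@5 WB@6
I2 mul r2 <- r4,r1: IF@3 ID@4 stall=2 (RAW on I1.r1 (WB@6)) EX@7 MEM@8 WB@9
I3 sub r5 <- r3,r1: IF@4 ID@7 stall=0 (-) EX@8 MEM@9 WB@10
I4 add r1 <- r1,r2: IF@7 ID@8 stall=1 (RAW on I2.r2 (WB@9)) EX@10 MEM@11 WB@12

Answer: 12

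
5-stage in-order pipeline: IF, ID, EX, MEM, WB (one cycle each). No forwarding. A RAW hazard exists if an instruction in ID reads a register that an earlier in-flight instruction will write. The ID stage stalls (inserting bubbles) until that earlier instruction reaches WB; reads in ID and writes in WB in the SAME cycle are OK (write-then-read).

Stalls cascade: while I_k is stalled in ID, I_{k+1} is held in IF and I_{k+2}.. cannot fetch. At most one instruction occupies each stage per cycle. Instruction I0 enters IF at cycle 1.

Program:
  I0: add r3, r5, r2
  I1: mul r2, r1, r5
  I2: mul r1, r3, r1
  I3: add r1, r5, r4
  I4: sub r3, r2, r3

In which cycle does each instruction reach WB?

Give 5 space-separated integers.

Answer: 5 6 8 9 10

Derivation:
I0 add r3 <- r5,r2: IF@1 ID@2 stall=0 (-) EX@3 MEM@4 WB@5
I1 mul r2 <- r1,r5: IF@2 ID@3 stall=0 (-) EX@4 MEM@5 WB@6
I2 mul r1 <- r3,r1: IF@3 ID@4 stall=1 (RAW on I0.r3 (WB@5)) EX@6 MEM@7 WB@8
I3 add r1 <- r5,r4: IF@4 ID@6 stall=0 (-) EX@7 MEM@8 WB@9
I4 sub r3 <- r2,r3: IF@6 ID@7 stall=0 (-) EX@8 MEM@9 WB@10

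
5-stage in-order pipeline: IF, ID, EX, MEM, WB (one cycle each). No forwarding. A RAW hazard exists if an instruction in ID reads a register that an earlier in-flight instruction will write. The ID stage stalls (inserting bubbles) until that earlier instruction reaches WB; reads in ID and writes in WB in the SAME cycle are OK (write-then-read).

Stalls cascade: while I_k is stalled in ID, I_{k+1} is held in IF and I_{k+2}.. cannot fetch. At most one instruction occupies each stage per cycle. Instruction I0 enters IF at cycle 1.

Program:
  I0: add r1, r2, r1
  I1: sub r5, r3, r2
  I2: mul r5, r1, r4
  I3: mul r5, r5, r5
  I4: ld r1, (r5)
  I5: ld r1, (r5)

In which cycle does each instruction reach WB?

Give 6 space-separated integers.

I0 add r1 <- r2,r1: IF@1 ID@2 stall=0 (-) EX@3 MEM@4 WB@5
I1 sub r5 <- r3,r2: IF@2 ID@3 stall=0 (-) EX@4 MEM@5 WB@6
I2 mul r5 <- r1,r4: IF@3 ID@4 stall=1 (RAW on I0.r1 (WB@5)) EX@6 MEM@7 WB@8
I3 mul r5 <- r5,r5: IF@4 ID@6 stall=2 (RAW on I2.r5 (WB@8)) EX@9 MEM@10 WB@11
I4 ld r1 <- r5: IF@6 ID@9 stall=2 (RAW on I3.r5 (WB@11)) EX@12 MEM@13 WB@14
I5 ld r1 <- r5: IF@9 ID@12 stall=0 (-) EX@13 MEM@14 WB@15

Answer: 5 6 8 11 14 15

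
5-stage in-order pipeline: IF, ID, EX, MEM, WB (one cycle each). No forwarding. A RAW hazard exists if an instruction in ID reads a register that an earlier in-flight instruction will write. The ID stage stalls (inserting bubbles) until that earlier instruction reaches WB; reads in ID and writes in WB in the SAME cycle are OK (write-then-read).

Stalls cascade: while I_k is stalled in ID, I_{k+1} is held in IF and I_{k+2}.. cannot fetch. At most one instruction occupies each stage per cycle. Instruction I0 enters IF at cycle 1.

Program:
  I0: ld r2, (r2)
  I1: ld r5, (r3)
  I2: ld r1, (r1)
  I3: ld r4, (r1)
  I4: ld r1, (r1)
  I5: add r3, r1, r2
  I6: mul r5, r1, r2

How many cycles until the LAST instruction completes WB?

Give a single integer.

Answer: 15

Derivation:
I0 ld r2 <- r2: IF@1 ID@2 stall=0 (-) EX@3 MEM@4 WB@5
I1 ld r5 <- r3: IF@2 ID@3 stall=0 (-) EX@4 MEM@5 WB@6
I2 ld r1 <- r1: IF@3 ID@4 stall=0 (-) EX@5 MEM@6 WB@7
I3 ld r4 <- r1: IF@4 ID@5 stall=2 (RAW on I2.r1 (WB@7)) EX@8 MEM@9 WB@10
I4 ld r1 <- r1: IF@5 ID@8 stall=0 (-) EX@9 MEM@10 WB@11
I5 add r3 <- r1,r2: IF@8 ID@9 stall=2 (RAW on I4.r1 (WB@11)) EX@12 MEM@13 WB@14
I6 mul r5 <- r1,r2: IF@9 ID@12 stall=0 (-) EX@13 MEM@14 WB@15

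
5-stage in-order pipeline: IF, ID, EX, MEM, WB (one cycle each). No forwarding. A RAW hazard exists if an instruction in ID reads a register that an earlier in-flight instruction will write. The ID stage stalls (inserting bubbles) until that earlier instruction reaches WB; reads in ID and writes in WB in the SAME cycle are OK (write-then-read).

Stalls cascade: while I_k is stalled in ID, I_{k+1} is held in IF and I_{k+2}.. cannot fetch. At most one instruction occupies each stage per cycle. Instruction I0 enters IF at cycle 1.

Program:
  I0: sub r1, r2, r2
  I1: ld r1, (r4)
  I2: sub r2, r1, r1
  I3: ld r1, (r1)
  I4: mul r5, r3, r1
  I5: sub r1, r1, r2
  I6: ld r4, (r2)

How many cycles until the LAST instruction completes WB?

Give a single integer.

Answer: 15

Derivation:
I0 sub r1 <- r2,r2: IF@1 ID@2 stall=0 (-) EX@3 MEM@4 WB@5
I1 ld r1 <- r4: IF@2 ID@3 stall=0 (-) EX@4 MEM@5 WB@6
I2 sub r2 <- r1,r1: IF@3 ID@4 stall=2 (RAW on I1.r1 (WB@6)) EX@7 MEM@8 WB@9
I3 ld r1 <- r1: IF@4 ID@7 stall=0 (-) EX@8 MEM@9 WB@10
I4 mul r5 <- r3,r1: IF@7 ID@8 stall=2 (RAW on I3.r1 (WB@10)) EX@11 MEM@12 WB@13
I5 sub r1 <- r1,r2: IF@8 ID@11 stall=0 (-) EX@12 MEM@13 WB@14
I6 ld r4 <- r2: IF@11 ID@12 stall=0 (-) EX@13 MEM@14 WB@15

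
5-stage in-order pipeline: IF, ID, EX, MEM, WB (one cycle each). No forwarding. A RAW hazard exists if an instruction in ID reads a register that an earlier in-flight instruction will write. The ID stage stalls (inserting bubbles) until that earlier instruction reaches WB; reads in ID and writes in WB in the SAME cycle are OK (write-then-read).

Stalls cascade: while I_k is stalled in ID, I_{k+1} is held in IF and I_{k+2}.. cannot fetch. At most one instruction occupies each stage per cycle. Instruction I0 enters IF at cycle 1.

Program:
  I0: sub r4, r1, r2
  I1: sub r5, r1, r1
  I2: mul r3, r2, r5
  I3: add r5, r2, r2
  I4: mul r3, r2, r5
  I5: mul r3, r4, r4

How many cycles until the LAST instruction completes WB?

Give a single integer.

Answer: 14

Derivation:
I0 sub r4 <- r1,r2: IF@1 ID@2 stall=0 (-) EX@3 MEM@4 WB@5
I1 sub r5 <- r1,r1: IF@2 ID@3 stall=0 (-) EX@4 MEM@5 WB@6
I2 mul r3 <- r2,r5: IF@3 ID@4 stall=2 (RAW on I1.r5 (WB@6)) EX@7 MEM@8 WB@9
I3 add r5 <- r2,r2: IF@4 ID@7 stall=0 (-) EX@8 MEM@9 WB@10
I4 mul r3 <- r2,r5: IF@7 ID@8 stall=2 (RAW on I3.r5 (WB@10)) EX@11 MEM@12 WB@13
I5 mul r3 <- r4,r4: IF@8 ID@11 stall=0 (-) EX@12 MEM@13 WB@14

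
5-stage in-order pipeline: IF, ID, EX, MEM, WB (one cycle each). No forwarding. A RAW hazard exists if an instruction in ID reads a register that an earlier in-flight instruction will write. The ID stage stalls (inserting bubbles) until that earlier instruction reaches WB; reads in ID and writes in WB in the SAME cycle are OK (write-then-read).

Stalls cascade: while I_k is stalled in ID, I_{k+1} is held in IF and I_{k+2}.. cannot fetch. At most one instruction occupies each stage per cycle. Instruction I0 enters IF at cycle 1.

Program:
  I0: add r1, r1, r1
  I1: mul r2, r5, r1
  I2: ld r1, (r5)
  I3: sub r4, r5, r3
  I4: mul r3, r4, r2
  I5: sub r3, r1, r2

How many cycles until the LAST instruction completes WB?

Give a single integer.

I0 add r1 <- r1,r1: IF@1 ID@2 stall=0 (-) EX@3 MEM@4 WB@5
I1 mul r2 <- r5,r1: IF@2 ID@3 stall=2 (RAW on I0.r1 (WB@5)) EX@6 MEM@7 WB@8
I2 ld r1 <- r5: IF@3 ID@6 stall=0 (-) EX@7 MEM@8 WB@9
I3 sub r4 <- r5,r3: IF@6 ID@7 stall=0 (-) EX@8 MEM@9 WB@10
I4 mul r3 <- r4,r2: IF@7 ID@8 stall=2 (RAW on I3.r4 (WB@10)) EX@11 MEM@12 WB@13
I5 sub r3 <- r1,r2: IF@8 ID@11 stall=0 (-) EX@12 MEM@13 WB@14

Answer: 14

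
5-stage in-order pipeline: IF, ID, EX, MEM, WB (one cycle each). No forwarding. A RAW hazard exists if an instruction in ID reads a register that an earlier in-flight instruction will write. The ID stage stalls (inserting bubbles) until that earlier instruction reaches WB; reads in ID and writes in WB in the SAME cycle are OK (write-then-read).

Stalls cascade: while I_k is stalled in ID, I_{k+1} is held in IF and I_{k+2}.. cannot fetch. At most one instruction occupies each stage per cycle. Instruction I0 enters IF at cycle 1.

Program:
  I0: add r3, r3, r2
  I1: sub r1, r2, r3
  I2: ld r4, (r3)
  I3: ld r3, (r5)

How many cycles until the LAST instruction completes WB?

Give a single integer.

Answer: 10

Derivation:
I0 add r3 <- r3,r2: IF@1 ID@2 stall=0 (-) EX@3 MEM@4 WB@5
I1 sub r1 <- r2,r3: IF@2 ID@3 stall=2 (RAW on I0.r3 (WB@5)) EX@6 MEM@7 WB@8
I2 ld r4 <- r3: IF@3 ID@6 stall=0 (-) EX@7 MEM@8 WB@9
I3 ld r3 <- r5: IF@6 ID@7 stall=0 (-) EX@8 MEM@9 WB@10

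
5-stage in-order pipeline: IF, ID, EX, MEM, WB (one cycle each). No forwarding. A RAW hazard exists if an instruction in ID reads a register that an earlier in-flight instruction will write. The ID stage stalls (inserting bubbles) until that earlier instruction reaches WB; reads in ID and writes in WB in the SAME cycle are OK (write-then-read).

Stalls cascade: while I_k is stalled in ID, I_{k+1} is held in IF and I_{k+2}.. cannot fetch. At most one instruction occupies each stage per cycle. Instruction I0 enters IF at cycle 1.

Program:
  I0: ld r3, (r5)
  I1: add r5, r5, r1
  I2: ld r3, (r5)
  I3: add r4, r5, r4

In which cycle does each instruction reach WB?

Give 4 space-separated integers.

I0 ld r3 <- r5: IF@1 ID@2 stall=0 (-) EX@3 MEM@4 WB@5
I1 add r5 <- r5,r1: IF@2 ID@3 stall=0 (-) EX@4 MEM@5 WB@6
I2 ld r3 <- r5: IF@3 ID@4 stall=2 (RAW on I1.r5 (WB@6)) EX@7 MEM@8 WB@9
I3 add r4 <- r5,r4: IF@4 ID@7 stall=0 (-) EX@8 MEM@9 WB@10

Answer: 5 6 9 10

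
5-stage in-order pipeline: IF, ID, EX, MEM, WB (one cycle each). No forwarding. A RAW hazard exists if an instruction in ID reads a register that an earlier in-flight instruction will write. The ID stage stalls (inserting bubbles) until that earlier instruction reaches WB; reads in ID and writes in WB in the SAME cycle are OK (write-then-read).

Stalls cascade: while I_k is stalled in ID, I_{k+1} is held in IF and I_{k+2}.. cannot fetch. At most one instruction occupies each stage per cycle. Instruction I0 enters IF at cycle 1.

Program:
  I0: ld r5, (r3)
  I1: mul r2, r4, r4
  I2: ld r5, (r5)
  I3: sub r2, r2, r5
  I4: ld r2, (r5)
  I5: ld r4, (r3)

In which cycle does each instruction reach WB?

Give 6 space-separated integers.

Answer: 5 6 8 11 12 13

Derivation:
I0 ld r5 <- r3: IF@1 ID@2 stall=0 (-) EX@3 MEM@4 WB@5
I1 mul r2 <- r4,r4: IF@2 ID@3 stall=0 (-) EX@4 MEM@5 WB@6
I2 ld r5 <- r5: IF@3 ID@4 stall=1 (RAW on I0.r5 (WB@5)) EX@6 MEM@7 WB@8
I3 sub r2 <- r2,r5: IF@4 ID@6 stall=2 (RAW on I2.r5 (WB@8)) EX@9 MEM@10 WB@11
I4 ld r2 <- r5: IF@6 ID@9 stall=0 (-) EX@10 MEM@11 WB@12
I5 ld r4 <- r3: IF@9 ID@10 stall=0 (-) EX@11 MEM@12 WB@13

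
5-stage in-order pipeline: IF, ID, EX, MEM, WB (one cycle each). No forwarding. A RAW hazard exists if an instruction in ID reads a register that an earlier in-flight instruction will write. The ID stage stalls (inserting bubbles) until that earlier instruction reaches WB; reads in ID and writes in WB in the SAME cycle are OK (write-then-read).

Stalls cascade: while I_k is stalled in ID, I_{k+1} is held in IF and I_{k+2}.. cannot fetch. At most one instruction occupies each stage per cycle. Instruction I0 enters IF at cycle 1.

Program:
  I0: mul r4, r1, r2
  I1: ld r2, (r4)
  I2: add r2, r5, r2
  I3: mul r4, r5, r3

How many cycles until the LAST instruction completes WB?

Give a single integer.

I0 mul r4 <- r1,r2: IF@1 ID@2 stall=0 (-) EX@3 MEM@4 WB@5
I1 ld r2 <- r4: IF@2 ID@3 stall=2 (RAW on I0.r4 (WB@5)) EX@6 MEM@7 WB@8
I2 add r2 <- r5,r2: IF@3 ID@6 stall=2 (RAW on I1.r2 (WB@8)) EX@9 MEM@10 WB@11
I3 mul r4 <- r5,r3: IF@6 ID@9 stall=0 (-) EX@10 MEM@11 WB@12

Answer: 12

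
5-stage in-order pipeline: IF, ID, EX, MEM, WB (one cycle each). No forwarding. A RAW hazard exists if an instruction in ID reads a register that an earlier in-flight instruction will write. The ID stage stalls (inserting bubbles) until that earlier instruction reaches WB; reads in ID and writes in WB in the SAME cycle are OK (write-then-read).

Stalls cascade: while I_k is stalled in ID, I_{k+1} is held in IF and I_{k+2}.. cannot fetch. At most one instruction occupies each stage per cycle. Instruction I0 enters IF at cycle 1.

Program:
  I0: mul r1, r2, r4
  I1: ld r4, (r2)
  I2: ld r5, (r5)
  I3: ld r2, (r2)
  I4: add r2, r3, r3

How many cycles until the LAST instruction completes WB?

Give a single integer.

Answer: 9

Derivation:
I0 mul r1 <- r2,r4: IF@1 ID@2 stall=0 (-) EX@3 MEM@4 WB@5
I1 ld r4 <- r2: IF@2 ID@3 stall=0 (-) EX@4 MEM@5 WB@6
I2 ld r5 <- r5: IF@3 ID@4 stall=0 (-) EX@5 MEM@6 WB@7
I3 ld r2 <- r2: IF@4 ID@5 stall=0 (-) EX@6 MEM@7 WB@8
I4 add r2 <- r3,r3: IF@5 ID@6 stall=0 (-) EX@7 MEM@8 WB@9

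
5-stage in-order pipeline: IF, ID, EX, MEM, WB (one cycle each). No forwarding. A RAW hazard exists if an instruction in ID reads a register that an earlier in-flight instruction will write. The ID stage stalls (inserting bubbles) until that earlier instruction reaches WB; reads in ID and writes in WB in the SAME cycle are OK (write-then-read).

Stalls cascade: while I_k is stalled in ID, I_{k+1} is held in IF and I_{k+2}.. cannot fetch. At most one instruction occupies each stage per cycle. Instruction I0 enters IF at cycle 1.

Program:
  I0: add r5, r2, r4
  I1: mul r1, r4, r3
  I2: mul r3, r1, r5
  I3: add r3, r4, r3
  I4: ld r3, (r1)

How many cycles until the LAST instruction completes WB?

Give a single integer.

Answer: 13

Derivation:
I0 add r5 <- r2,r4: IF@1 ID@2 stall=0 (-) EX@3 MEM@4 WB@5
I1 mul r1 <- r4,r3: IF@2 ID@3 stall=0 (-) EX@4 MEM@5 WB@6
I2 mul r3 <- r1,r5: IF@3 ID@4 stall=2 (RAW on I1.r1 (WB@6)) EX@7 MEM@8 WB@9
I3 add r3 <- r4,r3: IF@4 ID@7 stall=2 (RAW on I2.r3 (WB@9)) EX@10 MEM@11 WB@12
I4 ld r3 <- r1: IF@7 ID@10 stall=0 (-) EX@11 MEM@12 WB@13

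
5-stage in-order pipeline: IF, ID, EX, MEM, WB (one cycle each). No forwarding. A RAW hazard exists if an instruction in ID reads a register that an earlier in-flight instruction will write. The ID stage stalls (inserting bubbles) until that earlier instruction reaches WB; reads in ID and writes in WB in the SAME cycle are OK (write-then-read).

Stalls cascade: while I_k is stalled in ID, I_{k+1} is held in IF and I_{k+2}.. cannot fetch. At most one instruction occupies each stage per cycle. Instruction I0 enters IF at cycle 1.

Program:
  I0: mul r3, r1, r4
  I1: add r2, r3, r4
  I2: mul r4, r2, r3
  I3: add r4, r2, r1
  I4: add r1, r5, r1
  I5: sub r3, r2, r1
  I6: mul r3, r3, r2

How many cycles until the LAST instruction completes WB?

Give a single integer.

Answer: 19

Derivation:
I0 mul r3 <- r1,r4: IF@1 ID@2 stall=0 (-) EX@3 MEM@4 WB@5
I1 add r2 <- r3,r4: IF@2 ID@3 stall=2 (RAW on I0.r3 (WB@5)) EX@6 MEM@7 WB@8
I2 mul r4 <- r2,r3: IF@3 ID@6 stall=2 (RAW on I1.r2 (WB@8)) EX@9 MEM@10 WB@11
I3 add r4 <- r2,r1: IF@6 ID@9 stall=0 (-) EX@10 MEM@11 WB@12
I4 add r1 <- r5,r1: IF@9 ID@10 stall=0 (-) EX@11 MEM@12 WB@13
I5 sub r3 <- r2,r1: IF@10 ID@11 stall=2 (RAW on I4.r1 (WB@13)) EX@14 MEM@15 WB@16
I6 mul r3 <- r3,r2: IF@11 ID@14 stall=2 (RAW on I5.r3 (WB@16)) EX@17 MEM@18 WB@19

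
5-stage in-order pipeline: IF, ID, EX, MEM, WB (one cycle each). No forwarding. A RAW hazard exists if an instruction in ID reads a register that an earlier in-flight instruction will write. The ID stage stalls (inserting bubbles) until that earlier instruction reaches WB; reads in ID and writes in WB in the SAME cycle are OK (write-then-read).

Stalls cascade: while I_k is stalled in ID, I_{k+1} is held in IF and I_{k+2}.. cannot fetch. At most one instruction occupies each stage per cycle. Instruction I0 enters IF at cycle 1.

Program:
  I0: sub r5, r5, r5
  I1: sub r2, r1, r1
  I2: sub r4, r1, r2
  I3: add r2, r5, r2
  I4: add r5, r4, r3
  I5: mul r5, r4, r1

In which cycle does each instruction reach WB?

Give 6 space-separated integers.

Answer: 5 6 9 10 12 13

Derivation:
I0 sub r5 <- r5,r5: IF@1 ID@2 stall=0 (-) EX@3 MEM@4 WB@5
I1 sub r2 <- r1,r1: IF@2 ID@3 stall=0 (-) EX@4 MEM@5 WB@6
I2 sub r4 <- r1,r2: IF@3 ID@4 stall=2 (RAW on I1.r2 (WB@6)) EX@7 MEM@8 WB@9
I3 add r2 <- r5,r2: IF@4 ID@7 stall=0 (-) EX@8 MEM@9 WB@10
I4 add r5 <- r4,r3: IF@7 ID@8 stall=1 (RAW on I2.r4 (WB@9)) EX@10 MEM@11 WB@12
I5 mul r5 <- r4,r1: IF@8 ID@10 stall=0 (-) EX@11 MEM@12 WB@13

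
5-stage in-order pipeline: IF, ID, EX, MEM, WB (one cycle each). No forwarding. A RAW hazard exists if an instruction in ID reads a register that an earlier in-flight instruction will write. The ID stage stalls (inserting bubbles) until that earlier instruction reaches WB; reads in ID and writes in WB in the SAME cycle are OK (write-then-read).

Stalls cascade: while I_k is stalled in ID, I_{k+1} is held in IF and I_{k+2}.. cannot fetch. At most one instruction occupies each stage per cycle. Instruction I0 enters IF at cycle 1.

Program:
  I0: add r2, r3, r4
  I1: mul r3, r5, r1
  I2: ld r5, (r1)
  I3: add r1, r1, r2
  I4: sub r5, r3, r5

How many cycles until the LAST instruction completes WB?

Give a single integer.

I0 add r2 <- r3,r4: IF@1 ID@2 stall=0 (-) EX@3 MEM@4 WB@5
I1 mul r3 <- r5,r1: IF@2 ID@3 stall=0 (-) EX@4 MEM@5 WB@6
I2 ld r5 <- r1: IF@3 ID@4 stall=0 (-) EX@5 MEM@6 WB@7
I3 add r1 <- r1,r2: IF@4 ID@5 stall=0 (-) EX@6 MEM@7 WB@8
I4 sub r5 <- r3,r5: IF@5 ID@6 stall=1 (RAW on I2.r5 (WB@7)) EX@8 MEM@9 WB@10

Answer: 10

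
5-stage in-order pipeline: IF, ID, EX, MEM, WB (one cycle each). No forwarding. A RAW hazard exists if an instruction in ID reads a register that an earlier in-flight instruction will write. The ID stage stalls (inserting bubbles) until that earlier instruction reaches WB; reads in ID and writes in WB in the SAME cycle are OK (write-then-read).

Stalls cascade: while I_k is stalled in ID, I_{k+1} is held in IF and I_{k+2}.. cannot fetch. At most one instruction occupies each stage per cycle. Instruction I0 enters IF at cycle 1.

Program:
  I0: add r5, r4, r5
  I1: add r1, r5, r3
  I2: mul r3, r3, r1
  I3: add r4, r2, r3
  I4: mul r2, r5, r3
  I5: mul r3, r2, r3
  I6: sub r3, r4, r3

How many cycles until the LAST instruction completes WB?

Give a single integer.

Answer: 21

Derivation:
I0 add r5 <- r4,r5: IF@1 ID@2 stall=0 (-) EX@3 MEM@4 WB@5
I1 add r1 <- r5,r3: IF@2 ID@3 stall=2 (RAW on I0.r5 (WB@5)) EX@6 MEM@7 WB@8
I2 mul r3 <- r3,r1: IF@3 ID@6 stall=2 (RAW on I1.r1 (WB@8)) EX@9 MEM@10 WB@11
I3 add r4 <- r2,r3: IF@6 ID@9 stall=2 (RAW on I2.r3 (WB@11)) EX@12 MEM@13 WB@14
I4 mul r2 <- r5,r3: IF@9 ID@12 stall=0 (-) EX@13 MEM@14 WB@15
I5 mul r3 <- r2,r3: IF@12 ID@13 stall=2 (RAW on I4.r2 (WB@15)) EX@16 MEM@17 WB@18
I6 sub r3 <- r4,r3: IF@13 ID@16 stall=2 (RAW on I5.r3 (WB@18)) EX@19 MEM@20 WB@21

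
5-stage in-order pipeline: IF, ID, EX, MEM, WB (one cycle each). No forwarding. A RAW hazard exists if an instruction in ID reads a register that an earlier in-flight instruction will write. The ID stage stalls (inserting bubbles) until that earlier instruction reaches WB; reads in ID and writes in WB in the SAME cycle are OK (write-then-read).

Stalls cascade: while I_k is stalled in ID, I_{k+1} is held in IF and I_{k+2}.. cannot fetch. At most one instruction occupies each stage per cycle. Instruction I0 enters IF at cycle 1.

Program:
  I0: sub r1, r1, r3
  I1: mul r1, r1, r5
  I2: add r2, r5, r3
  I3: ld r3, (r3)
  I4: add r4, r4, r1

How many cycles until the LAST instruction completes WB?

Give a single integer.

Answer: 11

Derivation:
I0 sub r1 <- r1,r3: IF@1 ID@2 stall=0 (-) EX@3 MEM@4 WB@5
I1 mul r1 <- r1,r5: IF@2 ID@3 stall=2 (RAW on I0.r1 (WB@5)) EX@6 MEM@7 WB@8
I2 add r2 <- r5,r3: IF@3 ID@6 stall=0 (-) EX@7 MEM@8 WB@9
I3 ld r3 <- r3: IF@6 ID@7 stall=0 (-) EX@8 MEM@9 WB@10
I4 add r4 <- r4,r1: IF@7 ID@8 stall=0 (-) EX@9 MEM@10 WB@11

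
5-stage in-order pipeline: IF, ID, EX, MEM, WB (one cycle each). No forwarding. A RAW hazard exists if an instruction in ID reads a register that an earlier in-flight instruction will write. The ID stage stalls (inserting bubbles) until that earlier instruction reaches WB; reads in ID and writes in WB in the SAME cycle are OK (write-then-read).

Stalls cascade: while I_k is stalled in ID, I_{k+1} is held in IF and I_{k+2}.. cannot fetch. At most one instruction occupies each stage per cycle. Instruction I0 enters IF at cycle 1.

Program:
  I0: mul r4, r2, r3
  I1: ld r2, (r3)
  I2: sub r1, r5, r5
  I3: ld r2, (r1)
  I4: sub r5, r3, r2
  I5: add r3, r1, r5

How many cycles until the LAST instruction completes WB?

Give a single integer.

I0 mul r4 <- r2,r3: IF@1 ID@2 stall=0 (-) EX@3 MEM@4 WB@5
I1 ld r2 <- r3: IF@2 ID@3 stall=0 (-) EX@4 MEM@5 WB@6
I2 sub r1 <- r5,r5: IF@3 ID@4 stall=0 (-) EX@5 MEM@6 WB@7
I3 ld r2 <- r1: IF@4 ID@5 stall=2 (RAW on I2.r1 (WB@7)) EX@8 MEM@9 WB@10
I4 sub r5 <- r3,r2: IF@5 ID@8 stall=2 (RAW on I3.r2 (WB@10)) EX@11 MEM@12 WB@13
I5 add r3 <- r1,r5: IF@8 ID@11 stall=2 (RAW on I4.r5 (WB@13)) EX@14 MEM@15 WB@16

Answer: 16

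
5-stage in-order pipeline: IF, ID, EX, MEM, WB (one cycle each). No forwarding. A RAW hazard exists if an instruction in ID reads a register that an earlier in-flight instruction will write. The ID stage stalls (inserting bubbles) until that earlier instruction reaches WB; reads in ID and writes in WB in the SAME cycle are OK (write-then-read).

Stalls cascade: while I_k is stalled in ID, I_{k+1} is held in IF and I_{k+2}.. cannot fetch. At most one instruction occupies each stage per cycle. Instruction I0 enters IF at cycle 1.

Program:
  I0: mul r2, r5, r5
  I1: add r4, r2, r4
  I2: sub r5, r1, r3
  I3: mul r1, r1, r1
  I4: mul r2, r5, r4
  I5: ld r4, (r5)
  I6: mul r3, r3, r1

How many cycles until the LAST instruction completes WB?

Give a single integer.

I0 mul r2 <- r5,r5: IF@1 ID@2 stall=0 (-) EX@3 MEM@4 WB@5
I1 add r4 <- r2,r4: IF@2 ID@3 stall=2 (RAW on I0.r2 (WB@5)) EX@6 MEM@7 WB@8
I2 sub r5 <- r1,r3: IF@3 ID@6 stall=0 (-) EX@7 MEM@8 WB@9
I3 mul r1 <- r1,r1: IF@6 ID@7 stall=0 (-) EX@8 MEM@9 WB@10
I4 mul r2 <- r5,r4: IF@7 ID@8 stall=1 (RAW on I2.r5 (WB@9)) EX@10 MEM@11 WB@12
I5 ld r4 <- r5: IF@8 ID@10 stall=0 (-) EX@11 MEM@12 WB@13
I6 mul r3 <- r3,r1: IF@10 ID@11 stall=0 (-) EX@12 MEM@13 WB@14

Answer: 14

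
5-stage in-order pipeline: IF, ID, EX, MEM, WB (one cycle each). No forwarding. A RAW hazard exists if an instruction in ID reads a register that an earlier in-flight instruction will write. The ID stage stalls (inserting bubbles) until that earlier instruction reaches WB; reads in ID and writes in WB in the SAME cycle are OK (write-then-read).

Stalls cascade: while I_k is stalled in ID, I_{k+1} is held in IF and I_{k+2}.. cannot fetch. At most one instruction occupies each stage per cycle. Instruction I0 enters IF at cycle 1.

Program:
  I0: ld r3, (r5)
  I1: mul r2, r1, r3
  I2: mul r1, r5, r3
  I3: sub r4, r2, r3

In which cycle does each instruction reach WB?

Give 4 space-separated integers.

Answer: 5 8 9 11

Derivation:
I0 ld r3 <- r5: IF@1 ID@2 stall=0 (-) EX@3 MEM@4 WB@5
I1 mul r2 <- r1,r3: IF@2 ID@3 stall=2 (RAW on I0.r3 (WB@5)) EX@6 MEM@7 WB@8
I2 mul r1 <- r5,r3: IF@3 ID@6 stall=0 (-) EX@7 MEM@8 WB@9
I3 sub r4 <- r2,r3: IF@6 ID@7 stall=1 (RAW on I1.r2 (WB@8)) EX@9 MEM@10 WB@11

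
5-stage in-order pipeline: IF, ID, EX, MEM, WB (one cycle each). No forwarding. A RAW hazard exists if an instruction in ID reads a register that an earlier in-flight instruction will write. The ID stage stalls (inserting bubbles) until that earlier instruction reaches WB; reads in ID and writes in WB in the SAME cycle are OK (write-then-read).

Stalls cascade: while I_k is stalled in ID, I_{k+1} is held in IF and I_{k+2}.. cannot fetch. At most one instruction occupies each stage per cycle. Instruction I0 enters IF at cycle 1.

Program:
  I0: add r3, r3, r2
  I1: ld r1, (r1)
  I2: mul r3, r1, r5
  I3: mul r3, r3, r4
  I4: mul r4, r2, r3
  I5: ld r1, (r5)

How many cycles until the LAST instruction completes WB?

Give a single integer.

I0 add r3 <- r3,r2: IF@1 ID@2 stall=0 (-) EX@3 MEM@4 WB@5
I1 ld r1 <- r1: IF@2 ID@3 stall=0 (-) EX@4 MEM@5 WB@6
I2 mul r3 <- r1,r5: IF@3 ID@4 stall=2 (RAW on I1.r1 (WB@6)) EX@7 MEM@8 WB@9
I3 mul r3 <- r3,r4: IF@4 ID@7 stall=2 (RAW on I2.r3 (WB@9)) EX@10 MEM@11 WB@12
I4 mul r4 <- r2,r3: IF@7 ID@10 stall=2 (RAW on I3.r3 (WB@12)) EX@13 MEM@14 WB@15
I5 ld r1 <- r5: IF@10 ID@13 stall=0 (-) EX@14 MEM@15 WB@16

Answer: 16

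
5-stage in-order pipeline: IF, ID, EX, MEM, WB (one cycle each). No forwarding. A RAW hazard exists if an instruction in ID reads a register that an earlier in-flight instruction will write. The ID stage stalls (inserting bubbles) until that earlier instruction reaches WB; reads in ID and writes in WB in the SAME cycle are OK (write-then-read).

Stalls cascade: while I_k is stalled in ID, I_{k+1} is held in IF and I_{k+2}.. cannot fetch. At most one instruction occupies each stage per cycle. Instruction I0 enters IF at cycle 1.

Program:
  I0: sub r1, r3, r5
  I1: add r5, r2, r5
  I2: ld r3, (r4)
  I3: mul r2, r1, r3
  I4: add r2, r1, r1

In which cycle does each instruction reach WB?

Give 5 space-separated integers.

I0 sub r1 <- r3,r5: IF@1 ID@2 stall=0 (-) EX@3 MEM@4 WB@5
I1 add r5 <- r2,r5: IF@2 ID@3 stall=0 (-) EX@4 MEM@5 WB@6
I2 ld r3 <- r4: IF@3 ID@4 stall=0 (-) EX@5 MEM@6 WB@7
I3 mul r2 <- r1,r3: IF@4 ID@5 stall=2 (RAW on I2.r3 (WB@7)) EX@8 MEM@9 WB@10
I4 add r2 <- r1,r1: IF@5 ID@8 stall=0 (-) EX@9 MEM@10 WB@11

Answer: 5 6 7 10 11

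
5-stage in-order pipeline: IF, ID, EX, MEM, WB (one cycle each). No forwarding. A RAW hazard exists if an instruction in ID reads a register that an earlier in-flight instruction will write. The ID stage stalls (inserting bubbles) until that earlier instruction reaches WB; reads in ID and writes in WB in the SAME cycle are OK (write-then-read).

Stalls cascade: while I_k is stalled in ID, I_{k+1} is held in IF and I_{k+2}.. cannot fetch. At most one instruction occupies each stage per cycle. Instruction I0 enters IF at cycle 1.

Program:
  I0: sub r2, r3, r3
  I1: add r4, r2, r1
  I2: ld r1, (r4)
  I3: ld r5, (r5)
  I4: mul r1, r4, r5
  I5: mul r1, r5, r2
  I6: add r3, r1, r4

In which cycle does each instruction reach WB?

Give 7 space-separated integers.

Answer: 5 8 11 12 15 16 19

Derivation:
I0 sub r2 <- r3,r3: IF@1 ID@2 stall=0 (-) EX@3 MEM@4 WB@5
I1 add r4 <- r2,r1: IF@2 ID@3 stall=2 (RAW on I0.r2 (WB@5)) EX@6 MEM@7 WB@8
I2 ld r1 <- r4: IF@3 ID@6 stall=2 (RAW on I1.r4 (WB@8)) EX@9 MEM@10 WB@11
I3 ld r5 <- r5: IF@6 ID@9 stall=0 (-) EX@10 MEM@11 WB@12
I4 mul r1 <- r4,r5: IF@9 ID@10 stall=2 (RAW on I3.r5 (WB@12)) EX@13 MEM@14 WB@15
I5 mul r1 <- r5,r2: IF@10 ID@13 stall=0 (-) EX@14 MEM@15 WB@16
I6 add r3 <- r1,r4: IF@13 ID@14 stall=2 (RAW on I5.r1 (WB@16)) EX@17 MEM@18 WB@19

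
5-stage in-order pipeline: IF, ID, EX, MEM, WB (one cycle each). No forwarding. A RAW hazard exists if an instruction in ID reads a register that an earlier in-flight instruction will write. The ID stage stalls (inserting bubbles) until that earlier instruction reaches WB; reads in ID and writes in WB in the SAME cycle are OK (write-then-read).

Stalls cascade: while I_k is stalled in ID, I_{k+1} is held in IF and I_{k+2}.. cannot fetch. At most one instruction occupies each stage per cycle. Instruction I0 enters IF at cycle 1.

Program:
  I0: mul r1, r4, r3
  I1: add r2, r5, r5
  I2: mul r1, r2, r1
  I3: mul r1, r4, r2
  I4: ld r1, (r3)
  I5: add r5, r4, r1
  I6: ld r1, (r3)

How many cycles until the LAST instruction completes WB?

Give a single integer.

I0 mul r1 <- r4,r3: IF@1 ID@2 stall=0 (-) EX@3 MEM@4 WB@5
I1 add r2 <- r5,r5: IF@2 ID@3 stall=0 (-) EX@4 MEM@5 WB@6
I2 mul r1 <- r2,r1: IF@3 ID@4 stall=2 (RAW on I1.r2 (WB@6)) EX@7 MEM@8 WB@9
I3 mul r1 <- r4,r2: IF@4 ID@7 stall=0 (-) EX@8 MEM@9 WB@10
I4 ld r1 <- r3: IF@7 ID@8 stall=0 (-) EX@9 MEM@10 WB@11
I5 add r5 <- r4,r1: IF@8 ID@9 stall=2 (RAW on I4.r1 (WB@11)) EX@12 MEM@13 WB@14
I6 ld r1 <- r3: IF@9 ID@12 stall=0 (-) EX@13 MEM@14 WB@15

Answer: 15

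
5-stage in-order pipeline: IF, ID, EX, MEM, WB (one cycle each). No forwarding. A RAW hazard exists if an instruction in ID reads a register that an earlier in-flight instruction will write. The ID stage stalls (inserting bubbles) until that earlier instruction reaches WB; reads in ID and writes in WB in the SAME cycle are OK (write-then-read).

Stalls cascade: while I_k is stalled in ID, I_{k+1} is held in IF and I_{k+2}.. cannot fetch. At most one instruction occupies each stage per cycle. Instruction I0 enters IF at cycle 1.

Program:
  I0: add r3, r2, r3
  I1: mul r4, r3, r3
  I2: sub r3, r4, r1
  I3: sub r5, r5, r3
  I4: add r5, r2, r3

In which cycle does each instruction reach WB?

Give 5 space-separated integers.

Answer: 5 8 11 14 15

Derivation:
I0 add r3 <- r2,r3: IF@1 ID@2 stall=0 (-) EX@3 MEM@4 WB@5
I1 mul r4 <- r3,r3: IF@2 ID@3 stall=2 (RAW on I0.r3 (WB@5)) EX@6 MEM@7 WB@8
I2 sub r3 <- r4,r1: IF@3 ID@6 stall=2 (RAW on I1.r4 (WB@8)) EX@9 MEM@10 WB@11
I3 sub r5 <- r5,r3: IF@6 ID@9 stall=2 (RAW on I2.r3 (WB@11)) EX@12 MEM@13 WB@14
I4 add r5 <- r2,r3: IF@9 ID@12 stall=0 (-) EX@13 MEM@14 WB@15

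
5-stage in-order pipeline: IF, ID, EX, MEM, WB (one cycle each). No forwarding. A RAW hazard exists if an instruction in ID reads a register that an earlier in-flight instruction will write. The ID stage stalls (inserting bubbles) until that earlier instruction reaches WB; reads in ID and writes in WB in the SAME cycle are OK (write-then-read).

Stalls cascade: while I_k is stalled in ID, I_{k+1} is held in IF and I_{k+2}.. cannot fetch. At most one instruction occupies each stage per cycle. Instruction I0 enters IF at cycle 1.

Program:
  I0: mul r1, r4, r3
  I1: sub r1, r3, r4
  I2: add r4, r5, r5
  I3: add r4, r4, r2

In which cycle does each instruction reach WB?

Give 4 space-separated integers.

Answer: 5 6 7 10

Derivation:
I0 mul r1 <- r4,r3: IF@1 ID@2 stall=0 (-) EX@3 MEM@4 WB@5
I1 sub r1 <- r3,r4: IF@2 ID@3 stall=0 (-) EX@4 MEM@5 WB@6
I2 add r4 <- r5,r5: IF@3 ID@4 stall=0 (-) EX@5 MEM@6 WB@7
I3 add r4 <- r4,r2: IF@4 ID@5 stall=2 (RAW on I2.r4 (WB@7)) EX@8 MEM@9 WB@10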